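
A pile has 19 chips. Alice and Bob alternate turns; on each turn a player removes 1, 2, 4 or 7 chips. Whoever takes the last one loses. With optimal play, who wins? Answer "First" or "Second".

Positions where the player to move wins (W) vs loses (L):
i:   0  1  2  3  4  5  6  7  8  9 10 11 12 13 14 15 16 17 18 19
     W  L  W  W  L  W  W  L  W  W  L  W  W  L  W  W  L  W  W  L
Position 19 is L, so the second player wins.

Second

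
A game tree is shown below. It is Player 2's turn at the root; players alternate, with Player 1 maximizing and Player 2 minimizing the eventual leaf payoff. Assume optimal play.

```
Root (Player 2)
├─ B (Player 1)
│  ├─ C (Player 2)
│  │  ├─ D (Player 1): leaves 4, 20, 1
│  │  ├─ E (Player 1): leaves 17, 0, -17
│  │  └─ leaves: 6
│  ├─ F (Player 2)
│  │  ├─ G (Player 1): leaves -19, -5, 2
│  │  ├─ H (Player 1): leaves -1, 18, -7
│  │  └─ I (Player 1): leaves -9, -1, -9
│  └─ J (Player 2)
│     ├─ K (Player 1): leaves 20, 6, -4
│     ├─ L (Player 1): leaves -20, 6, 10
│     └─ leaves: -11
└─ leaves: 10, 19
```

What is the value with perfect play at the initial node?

6

D (Player 1): max(4, 20, 1) = 20
E (Player 1): max(17, 0, -17) = 17
C (Player 2): min(20, 17, 6) = 6
G (Player 1): max(-19, -5, 2) = 2
H (Player 1): max(-1, 18, -7) = 18
I (Player 1): max(-9, -1, -9) = -1
F (Player 2): min(2, 18, -1) = -1
K (Player 1): max(20, 6, -4) = 20
L (Player 1): max(-20, 6, 10) = 10
J (Player 2): min(20, 10, -11) = -11
B (Player 1): max(6, -1, -11) = 6
Root (Player 2): min(6, 10, 19) = 6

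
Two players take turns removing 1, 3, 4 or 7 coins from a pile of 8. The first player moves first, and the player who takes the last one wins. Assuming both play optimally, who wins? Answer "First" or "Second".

W/L table (W = player to move can force a win):
i:   0  1  2  3  4  5  6  7  8
     L  W  L  W  W  W  W  W  L
Position 8 is L, so the second player wins.

Second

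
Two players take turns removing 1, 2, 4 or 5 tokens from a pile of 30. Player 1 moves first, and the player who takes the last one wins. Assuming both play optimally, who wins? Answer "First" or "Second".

i:   0  1  2  3  4  5  6  7  8  9 10 11 12 13 14 15 16 17 18 19 20 21 22 23 24 25 26 27 28 29 30
     L  W  W  L  W  W  L  W  W  L  W  W  L  W  W  L  W  W  L  W  W  L  W  W  L  W  W  L  W  W  L
Position 30 is L, so the second player wins.

Second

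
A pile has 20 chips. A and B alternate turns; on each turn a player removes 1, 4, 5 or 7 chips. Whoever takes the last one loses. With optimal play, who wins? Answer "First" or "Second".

Mark each pile size as W (mover wins) or L (mover loses):
i:   0  1  2  3  4  5  6  7  8  9 10 11 12 13 14 15 16 17 18 19 20
     W  L  W  L  W  W  W  W  W  L  W  L  W  W  W  W  W  L  W  L  W
Position 20 is W, so the first player wins.

First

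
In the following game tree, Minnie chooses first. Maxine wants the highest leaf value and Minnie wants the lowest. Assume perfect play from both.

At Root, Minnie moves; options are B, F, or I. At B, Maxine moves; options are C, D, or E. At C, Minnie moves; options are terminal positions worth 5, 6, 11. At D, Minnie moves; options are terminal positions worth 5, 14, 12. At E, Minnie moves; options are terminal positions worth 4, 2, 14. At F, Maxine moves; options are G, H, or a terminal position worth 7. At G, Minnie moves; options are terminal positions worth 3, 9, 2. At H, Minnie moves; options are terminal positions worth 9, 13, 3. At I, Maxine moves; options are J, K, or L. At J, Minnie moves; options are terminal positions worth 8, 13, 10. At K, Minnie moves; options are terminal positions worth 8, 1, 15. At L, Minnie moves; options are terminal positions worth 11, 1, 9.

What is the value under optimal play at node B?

C: min(5, 6, 11) = 5
D: min(5, 14, 12) = 5
E: min(4, 2, 14) = 2
B: max(5, 5, 2) = 5

5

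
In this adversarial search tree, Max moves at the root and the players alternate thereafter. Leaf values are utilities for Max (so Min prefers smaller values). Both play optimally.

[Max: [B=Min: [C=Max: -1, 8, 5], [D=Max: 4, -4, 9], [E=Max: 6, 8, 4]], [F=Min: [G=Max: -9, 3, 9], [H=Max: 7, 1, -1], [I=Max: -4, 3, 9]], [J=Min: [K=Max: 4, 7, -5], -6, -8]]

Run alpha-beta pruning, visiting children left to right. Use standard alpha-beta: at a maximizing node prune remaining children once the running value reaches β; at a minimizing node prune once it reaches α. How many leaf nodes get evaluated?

C [α=-∞,β=+∞]: v=8
D [α=-∞,β=8]: v=9
E [α=-∞,β=8]: v=8 after child 2 ≥ β → β-cutoff, skip 1
B [α=-∞,β=+∞]: v=8
G [α=8,β=+∞]: v=9
H [α=8,β=9]: v=7
F [α=8,β=+∞]: v=7 after child 2 ≤ α → α-cutoff, skip 1
K [α=8,β=+∞]: v=7
J [α=8,β=+∞]: v=7 after child 1 ≤ α → α-cutoff, skip 2
Root [α=-∞,β=+∞]: v=8
Leaves evaluated: 17 of 23.

17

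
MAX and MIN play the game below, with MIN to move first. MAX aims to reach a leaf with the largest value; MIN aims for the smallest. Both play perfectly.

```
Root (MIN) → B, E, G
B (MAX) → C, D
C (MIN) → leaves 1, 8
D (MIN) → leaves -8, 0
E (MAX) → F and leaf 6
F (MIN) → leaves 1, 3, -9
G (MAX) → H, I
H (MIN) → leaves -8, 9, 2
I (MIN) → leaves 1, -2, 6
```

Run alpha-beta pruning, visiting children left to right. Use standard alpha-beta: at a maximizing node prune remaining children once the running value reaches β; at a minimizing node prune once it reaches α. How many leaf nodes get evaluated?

C [α=-∞,β=+∞]: v=1
D [α=1,β=+∞]: v=-8 after child 1 ≤ α → α-cutoff, skip 1
B [α=-∞,β=+∞]: v=1
F [α=-∞,β=1]: v=-9
E [α=-∞,β=1]: v=6
H [α=-∞,β=1]: v=-8
I [α=-8,β=1]: v=-2
G [α=-∞,β=1]: v=-2
Root [α=-∞,β=+∞]: v=-2
Leaves evaluated: 13 of 14.

13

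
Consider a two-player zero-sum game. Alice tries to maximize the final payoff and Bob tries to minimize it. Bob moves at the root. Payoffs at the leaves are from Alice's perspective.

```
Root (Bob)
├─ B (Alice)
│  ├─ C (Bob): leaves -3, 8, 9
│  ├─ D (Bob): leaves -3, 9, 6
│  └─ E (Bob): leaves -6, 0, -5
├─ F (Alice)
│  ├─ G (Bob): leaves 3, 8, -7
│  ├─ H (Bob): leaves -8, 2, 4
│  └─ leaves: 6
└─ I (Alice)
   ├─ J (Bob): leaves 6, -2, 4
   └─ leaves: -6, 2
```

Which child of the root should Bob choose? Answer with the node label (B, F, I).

B

C (Bob): min(-3, 8, 9) = -3
D (Bob): min(-3, 9, 6) = -3
E (Bob): min(-6, 0, -5) = -6
B (Alice): max(-3, -3, -6) = -3
G (Bob): min(3, 8, -7) = -7
H (Bob): min(-8, 2, 4) = -8
F (Alice): max(-7, -8, 6) = 6
J (Bob): min(6, -2, 4) = -2
I (Alice): max(-2, -6, 2) = 2
Root (Bob): min(-3, 6, 2) = -3
Bob picks the child with the lowest value: B (value -3).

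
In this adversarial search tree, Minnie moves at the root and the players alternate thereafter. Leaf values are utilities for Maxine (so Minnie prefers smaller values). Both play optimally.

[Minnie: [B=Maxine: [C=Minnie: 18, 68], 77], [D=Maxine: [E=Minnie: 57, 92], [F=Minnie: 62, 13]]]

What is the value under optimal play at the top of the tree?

C (Minnie): min(18, 68) = 18
B (Maxine): max(18, 77) = 77
E (Minnie): min(57, 92) = 57
F (Minnie): min(62, 13) = 13
D (Maxine): max(57, 13) = 57
Root (Minnie): min(77, 57) = 57

57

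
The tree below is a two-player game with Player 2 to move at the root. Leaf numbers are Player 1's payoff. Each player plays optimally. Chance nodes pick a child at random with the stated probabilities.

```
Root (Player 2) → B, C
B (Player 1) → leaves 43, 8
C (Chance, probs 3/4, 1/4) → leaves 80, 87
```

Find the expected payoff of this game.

43

B (Player 1): max(43, 8) = 43
C (Chance): 3/4·80 + 1/4·87 = 81.75
Root (Player 2): min(43, 81.75) = 43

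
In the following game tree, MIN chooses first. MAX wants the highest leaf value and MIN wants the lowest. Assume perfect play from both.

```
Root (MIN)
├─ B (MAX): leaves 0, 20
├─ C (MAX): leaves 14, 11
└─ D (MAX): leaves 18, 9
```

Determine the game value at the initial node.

B (MAX): max(0, 20) = 20
C (MAX): max(14, 11) = 14
D (MAX): max(18, 9) = 18
Root (MIN): min(20, 14, 18) = 14

14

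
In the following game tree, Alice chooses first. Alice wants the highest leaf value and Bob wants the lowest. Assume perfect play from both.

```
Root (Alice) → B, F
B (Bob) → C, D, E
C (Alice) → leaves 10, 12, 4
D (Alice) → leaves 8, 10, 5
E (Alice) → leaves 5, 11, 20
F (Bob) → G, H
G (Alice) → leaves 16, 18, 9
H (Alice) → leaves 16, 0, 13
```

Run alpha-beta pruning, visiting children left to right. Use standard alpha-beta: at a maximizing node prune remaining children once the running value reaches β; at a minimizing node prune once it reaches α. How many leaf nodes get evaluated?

C [α=-∞,β=+∞]: v=12
D [α=-∞,β=12]: v=10
E [α=-∞,β=10]: v=11 after child 2 ≥ β → β-cutoff, skip 1
B [α=-∞,β=+∞]: v=10
G [α=10,β=+∞]: v=18
H [α=10,β=18]: v=16
F [α=10,β=+∞]: v=16
Root [α=-∞,β=+∞]: v=16
Leaves evaluated: 14 of 15.

14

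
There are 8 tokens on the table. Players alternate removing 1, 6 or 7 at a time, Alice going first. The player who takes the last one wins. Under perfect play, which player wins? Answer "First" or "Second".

Mark each pile size as W (mover wins) or L (mover loses):
i:   0  1  2  3  4  5  6  7  8
     L  W  L  W  L  W  W  W  W
Position 8 is W, so the first player wins.

First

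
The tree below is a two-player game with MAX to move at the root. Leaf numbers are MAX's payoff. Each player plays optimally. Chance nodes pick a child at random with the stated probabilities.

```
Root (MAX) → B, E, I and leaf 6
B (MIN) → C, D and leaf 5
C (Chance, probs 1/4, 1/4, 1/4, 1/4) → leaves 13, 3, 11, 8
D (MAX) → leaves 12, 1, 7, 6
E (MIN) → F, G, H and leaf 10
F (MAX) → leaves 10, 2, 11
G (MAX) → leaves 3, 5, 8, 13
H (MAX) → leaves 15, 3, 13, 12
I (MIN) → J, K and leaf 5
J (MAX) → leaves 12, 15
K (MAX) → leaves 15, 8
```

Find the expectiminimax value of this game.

C (Chance): 1/4·13 + 1/4·3 + 1/4·11 + 1/4·8 = 8.75
D (MAX): max(12, 1, 7, 6) = 12
B (MIN): min(8.75, 12, 5) = 5
F (MAX): max(10, 2, 11) = 11
G (MAX): max(3, 5, 8, 13) = 13
H (MAX): max(15, 3, 13, 12) = 15
E (MIN): min(11, 13, 15, 10) = 10
J (MAX): max(12, 15) = 15
K (MAX): max(15, 8) = 15
I (MIN): min(15, 15, 5) = 5
Root (MAX): max(5, 10, 5, 6) = 10

10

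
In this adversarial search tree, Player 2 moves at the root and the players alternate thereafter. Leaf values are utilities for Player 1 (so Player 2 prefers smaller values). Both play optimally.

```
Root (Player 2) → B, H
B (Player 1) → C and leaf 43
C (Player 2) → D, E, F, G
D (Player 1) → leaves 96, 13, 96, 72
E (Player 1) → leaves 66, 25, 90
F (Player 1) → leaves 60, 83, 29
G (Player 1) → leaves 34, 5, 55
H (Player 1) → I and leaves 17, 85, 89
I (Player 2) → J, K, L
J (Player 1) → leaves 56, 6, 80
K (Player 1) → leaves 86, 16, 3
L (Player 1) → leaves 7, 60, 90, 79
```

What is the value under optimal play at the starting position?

D (Player 1): max(96, 13, 96, 72) = 96
E (Player 1): max(66, 25, 90) = 90
F (Player 1): max(60, 83, 29) = 83
G (Player 1): max(34, 5, 55) = 55
C (Player 2): min(96, 90, 83, 55) = 55
B (Player 1): max(55, 43) = 55
J (Player 1): max(56, 6, 80) = 80
K (Player 1): max(86, 16, 3) = 86
L (Player 1): max(7, 60, 90, 79) = 90
I (Player 2): min(80, 86, 90) = 80
H (Player 1): max(80, 17, 85, 89) = 89
Root (Player 2): min(55, 89) = 55

55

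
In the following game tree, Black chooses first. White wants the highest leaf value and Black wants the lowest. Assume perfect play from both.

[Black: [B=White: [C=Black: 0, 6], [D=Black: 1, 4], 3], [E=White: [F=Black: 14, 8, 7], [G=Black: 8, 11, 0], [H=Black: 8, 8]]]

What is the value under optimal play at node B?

3

C: min(0, 6) = 0
D: min(1, 4) = 1
B: max(0, 1, 3) = 3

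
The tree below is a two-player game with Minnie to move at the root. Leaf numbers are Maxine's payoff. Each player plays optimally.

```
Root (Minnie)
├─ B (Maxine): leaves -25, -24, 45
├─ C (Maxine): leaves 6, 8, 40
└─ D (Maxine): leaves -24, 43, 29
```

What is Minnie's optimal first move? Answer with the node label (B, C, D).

C

B (Maxine): max(-25, -24, 45) = 45
C (Maxine): max(6, 8, 40) = 40
D (Maxine): max(-24, 43, 29) = 43
Root (Minnie): min(45, 40, 43) = 40
Minnie picks the child with the lowest value: C (value 40).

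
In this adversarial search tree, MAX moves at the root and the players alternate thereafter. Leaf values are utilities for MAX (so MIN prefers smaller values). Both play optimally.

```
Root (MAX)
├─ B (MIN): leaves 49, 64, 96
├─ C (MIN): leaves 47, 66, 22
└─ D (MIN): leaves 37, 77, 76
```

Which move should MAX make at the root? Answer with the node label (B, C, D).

B (MIN): min(49, 64, 96) = 49
C (MIN): min(47, 66, 22) = 22
D (MIN): min(37, 77, 76) = 37
Root (MAX): max(49, 22, 37) = 49
MAX picks the child with the highest value: B (value 49).

B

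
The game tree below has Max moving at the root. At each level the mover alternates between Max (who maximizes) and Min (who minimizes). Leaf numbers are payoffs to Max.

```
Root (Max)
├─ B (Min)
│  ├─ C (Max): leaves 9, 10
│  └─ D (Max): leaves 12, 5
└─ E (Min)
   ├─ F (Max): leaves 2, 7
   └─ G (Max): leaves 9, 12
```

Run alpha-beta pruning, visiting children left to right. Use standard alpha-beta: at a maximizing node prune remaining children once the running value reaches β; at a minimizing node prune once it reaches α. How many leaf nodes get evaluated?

C [α=-∞,β=+∞]: v=10
D [α=-∞,β=10]: v=12 after child 1 ≥ β → β-cutoff, skip 1
B [α=-∞,β=+∞]: v=10
F [α=10,β=+∞]: v=7
E [α=10,β=+∞]: v=7 after child 1 ≤ α → α-cutoff, skip 1
Root [α=-∞,β=+∞]: v=10
Leaves evaluated: 5 of 8.

5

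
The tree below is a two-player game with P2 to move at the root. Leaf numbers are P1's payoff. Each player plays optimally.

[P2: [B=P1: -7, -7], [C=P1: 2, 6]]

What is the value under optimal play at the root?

B (P1): max(-7, -7) = -7
C (P1): max(2, 6) = 6
Root (P2): min(-7, 6) = -7

-7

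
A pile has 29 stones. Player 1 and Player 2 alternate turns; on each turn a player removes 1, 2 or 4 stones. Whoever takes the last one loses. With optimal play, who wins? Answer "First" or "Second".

First

W/L table (W = player to move can force a win):
i:   0  1  2  3  4  5  6  7  8  9 10 11 12 13 14 15 16 17 18 19 20 21 22 23 24 25 26 27 28 29
     W  L  W  W  L  W  W  L  W  W  L  W  W  L  W  W  L  W  W  L  W  W  L  W  W  L  W  W  L  W
Position 29 is W, so the first player wins.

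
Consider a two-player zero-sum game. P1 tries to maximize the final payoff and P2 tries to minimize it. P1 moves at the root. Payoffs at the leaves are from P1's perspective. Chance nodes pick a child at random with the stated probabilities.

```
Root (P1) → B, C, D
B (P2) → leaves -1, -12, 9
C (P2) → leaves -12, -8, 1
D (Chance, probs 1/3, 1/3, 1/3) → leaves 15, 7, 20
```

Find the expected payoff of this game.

14

B (P2): min(-1, -12, 9) = -12
C (P2): min(-12, -8, 1) = -12
D (Chance): 1/3·15 + 1/3·7 + 1/3·20 = 14
Root (P1): max(-12, -12, 14) = 14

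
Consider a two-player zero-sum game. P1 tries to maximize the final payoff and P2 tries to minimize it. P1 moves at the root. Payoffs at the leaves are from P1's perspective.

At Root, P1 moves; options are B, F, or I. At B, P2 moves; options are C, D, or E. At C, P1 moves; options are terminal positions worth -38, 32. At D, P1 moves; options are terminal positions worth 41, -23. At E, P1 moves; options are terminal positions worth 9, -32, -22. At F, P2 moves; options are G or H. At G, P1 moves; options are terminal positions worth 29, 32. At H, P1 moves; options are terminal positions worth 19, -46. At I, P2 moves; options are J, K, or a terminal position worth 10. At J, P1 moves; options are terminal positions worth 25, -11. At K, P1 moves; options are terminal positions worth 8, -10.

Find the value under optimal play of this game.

C (P1): max(-38, 32) = 32
D (P1): max(41, -23) = 41
E (P1): max(9, -32, -22) = 9
B (P2): min(32, 41, 9) = 9
G (P1): max(29, 32) = 32
H (P1): max(19, -46) = 19
F (P2): min(32, 19) = 19
J (P1): max(25, -11) = 25
K (P1): max(8, -10) = 8
I (P2): min(25, 8, 10) = 8
Root (P1): max(9, 19, 8) = 19

19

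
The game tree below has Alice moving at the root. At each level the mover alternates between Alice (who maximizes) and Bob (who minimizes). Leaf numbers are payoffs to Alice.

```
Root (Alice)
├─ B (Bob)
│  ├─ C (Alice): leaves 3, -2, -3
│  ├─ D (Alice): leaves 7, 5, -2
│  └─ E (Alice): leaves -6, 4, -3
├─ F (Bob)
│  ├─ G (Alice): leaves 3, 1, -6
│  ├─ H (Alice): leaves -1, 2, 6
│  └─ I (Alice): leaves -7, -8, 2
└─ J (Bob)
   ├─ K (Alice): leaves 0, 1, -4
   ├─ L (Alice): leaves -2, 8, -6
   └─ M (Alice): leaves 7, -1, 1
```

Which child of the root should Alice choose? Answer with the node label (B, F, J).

B

C (Alice): max(3, -2, -3) = 3
D (Alice): max(7, 5, -2) = 7
E (Alice): max(-6, 4, -3) = 4
B (Bob): min(3, 7, 4) = 3
G (Alice): max(3, 1, -6) = 3
H (Alice): max(-1, 2, 6) = 6
I (Alice): max(-7, -8, 2) = 2
F (Bob): min(3, 6, 2) = 2
K (Alice): max(0, 1, -4) = 1
L (Alice): max(-2, 8, -6) = 8
M (Alice): max(7, -1, 1) = 7
J (Bob): min(1, 8, 7) = 1
Root (Alice): max(3, 2, 1) = 3
Alice picks the child with the highest value: B (value 3).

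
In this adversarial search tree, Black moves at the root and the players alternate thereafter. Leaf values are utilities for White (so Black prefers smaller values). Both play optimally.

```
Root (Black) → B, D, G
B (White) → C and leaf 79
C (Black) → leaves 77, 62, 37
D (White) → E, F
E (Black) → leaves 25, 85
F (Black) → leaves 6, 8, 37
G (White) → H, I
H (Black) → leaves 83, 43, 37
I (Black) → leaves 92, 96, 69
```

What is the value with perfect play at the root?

25

C (Black): min(77, 62, 37) = 37
B (White): max(37, 79) = 79
E (Black): min(25, 85) = 25
F (Black): min(6, 8, 37) = 6
D (White): max(25, 6) = 25
H (Black): min(83, 43, 37) = 37
I (Black): min(92, 96, 69) = 69
G (White): max(37, 69) = 69
Root (Black): min(79, 25, 69) = 25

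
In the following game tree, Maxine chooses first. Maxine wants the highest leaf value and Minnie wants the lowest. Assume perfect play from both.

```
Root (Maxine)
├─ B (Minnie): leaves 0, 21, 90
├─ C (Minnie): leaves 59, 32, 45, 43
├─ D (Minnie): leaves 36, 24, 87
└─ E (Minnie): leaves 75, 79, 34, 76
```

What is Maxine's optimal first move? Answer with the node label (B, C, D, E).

E

B (Minnie): min(0, 21, 90) = 0
C (Minnie): min(59, 32, 45, 43) = 32
D (Minnie): min(36, 24, 87) = 24
E (Minnie): min(75, 79, 34, 76) = 34
Root (Maxine): max(0, 32, 24, 34) = 34
Maxine picks the child with the highest value: E (value 34).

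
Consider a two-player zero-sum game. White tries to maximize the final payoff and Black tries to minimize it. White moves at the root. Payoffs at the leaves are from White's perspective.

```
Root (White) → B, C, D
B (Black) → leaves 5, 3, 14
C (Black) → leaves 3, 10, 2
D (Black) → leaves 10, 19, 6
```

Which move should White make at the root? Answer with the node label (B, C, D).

B (Black): min(5, 3, 14) = 3
C (Black): min(3, 10, 2) = 2
D (Black): min(10, 19, 6) = 6
Root (White): max(3, 2, 6) = 6
White picks the child with the highest value: D (value 6).

D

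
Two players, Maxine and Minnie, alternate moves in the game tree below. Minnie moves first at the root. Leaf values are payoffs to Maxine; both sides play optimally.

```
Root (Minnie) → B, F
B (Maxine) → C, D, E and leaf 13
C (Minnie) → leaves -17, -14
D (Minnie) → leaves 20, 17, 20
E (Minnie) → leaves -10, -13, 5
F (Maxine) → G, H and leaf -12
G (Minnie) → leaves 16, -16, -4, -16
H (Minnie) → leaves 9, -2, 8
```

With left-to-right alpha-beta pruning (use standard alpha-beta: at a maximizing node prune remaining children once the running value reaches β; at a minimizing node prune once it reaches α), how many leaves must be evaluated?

C [α=-∞,β=+∞]: v=-17
D [α=-17,β=+∞]: v=17
E [α=17,β=+∞]: v=-10 after child 1 ≤ α → α-cutoff, skip 2
B [α=-∞,β=+∞]: v=17
G [α=-∞,β=17]: v=-16
H [α=-16,β=17]: v=-2
F [α=-∞,β=17]: v=-2
Root [α=-∞,β=+∞]: v=-2
Leaves evaluated: 15 of 17.

15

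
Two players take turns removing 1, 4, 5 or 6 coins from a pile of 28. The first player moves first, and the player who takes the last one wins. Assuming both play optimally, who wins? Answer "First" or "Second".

First

W/L table (W = player to move can force a win):
i:   0  1  2  3  4  5  6  7  8  9 10 11 12 13 14 15 16 17 18 19 20 21 22 23 24 25 26 27 28
     L  W  L  W  W  W  W  W  W  L  W  L  W  W  W  W  W  W  L  W  L  W  W  W  W  W  W  L  W
Position 28 is W, so the first player wins.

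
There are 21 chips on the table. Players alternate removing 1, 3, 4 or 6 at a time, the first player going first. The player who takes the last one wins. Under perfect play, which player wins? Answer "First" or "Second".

i:   0  1  2  3  4  5  6  7  8  9 10 11 12 13 14 15 16 17 18 19 20 21
     L  W  L  W  W  W  W  L  W  L  W  W  W  W  L  W  L  W  W  W  W  L
Position 21 is L, so the second player wins.

Second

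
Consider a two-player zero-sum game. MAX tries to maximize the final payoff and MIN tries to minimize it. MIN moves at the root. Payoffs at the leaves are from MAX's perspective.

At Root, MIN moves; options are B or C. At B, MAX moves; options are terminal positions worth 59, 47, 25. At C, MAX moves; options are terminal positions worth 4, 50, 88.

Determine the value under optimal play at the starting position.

59

B (MAX): max(59, 47, 25) = 59
C (MAX): max(4, 50, 88) = 88
Root (MIN): min(59, 88) = 59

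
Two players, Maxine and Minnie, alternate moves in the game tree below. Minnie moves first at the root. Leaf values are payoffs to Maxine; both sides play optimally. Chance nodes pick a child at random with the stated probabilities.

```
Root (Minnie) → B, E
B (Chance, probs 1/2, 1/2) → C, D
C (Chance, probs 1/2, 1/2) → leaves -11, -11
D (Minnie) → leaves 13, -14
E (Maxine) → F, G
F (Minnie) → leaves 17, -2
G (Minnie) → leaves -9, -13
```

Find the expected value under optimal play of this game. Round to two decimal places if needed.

-12.5

C (Chance): 1/2·-11 + 1/2·-11 = -11
D (Minnie): min(13, -14) = -14
B (Chance): 1/2·-11 + 1/2·-14 = -12.5
F (Minnie): min(17, -2) = -2
G (Minnie): min(-9, -13) = -13
E (Maxine): max(-2, -13) = -2
Root (Minnie): min(-12.5, -2) = -12.5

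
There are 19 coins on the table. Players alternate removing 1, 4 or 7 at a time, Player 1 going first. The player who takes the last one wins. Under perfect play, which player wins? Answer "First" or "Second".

First

W/L table (W = player to move can force a win):
i:   0  1  2  3  4  5  6  7  8  9 10 11 12 13 14 15 16 17 18 19
     L  W  L  W  W  L  W  W  L  W  L  W  W  L  W  W  L  W  L  W
Position 19 is W, so the first player wins.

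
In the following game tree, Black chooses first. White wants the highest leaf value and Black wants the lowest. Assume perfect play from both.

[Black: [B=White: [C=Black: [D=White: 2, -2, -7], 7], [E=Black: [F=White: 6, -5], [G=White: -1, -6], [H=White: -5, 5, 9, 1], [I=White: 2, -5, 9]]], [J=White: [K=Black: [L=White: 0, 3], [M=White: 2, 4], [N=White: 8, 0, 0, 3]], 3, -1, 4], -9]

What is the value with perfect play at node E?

-1

F: max(6, -5) = 6
G: max(-1, -6) = -1
H: max(-5, 5, 9, 1) = 9
I: max(2, -5, 9) = 9
E: min(6, -1, 9, 9) = -1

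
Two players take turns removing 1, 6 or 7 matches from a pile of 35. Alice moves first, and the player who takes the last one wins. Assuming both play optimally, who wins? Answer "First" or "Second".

First

W/L table (W = player to move can force a win):
i:   0  1  2  3  4  5  6  7  8  9 10 11 12 13 14 15 16 17 18 19 20 21 22 23 24 25 26 27 28 29 30 31 32 33 34 35
     L  W  L  W  L  W  W  W  W  W  W  W  L  W  L  W  L  W  W  W  W  W  W  W  L  W  L  W  L  W  W  W  W  W  W  W
Position 35 is W, so the first player wins.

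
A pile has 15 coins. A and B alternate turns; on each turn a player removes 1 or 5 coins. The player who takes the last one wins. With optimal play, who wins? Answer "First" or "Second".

W/L table (W = player to move can force a win):
i:   0  1  2  3  4  5  6  7  8  9 10 11 12 13 14 15
     L  W  L  W  L  W  L  W  L  W  L  W  L  W  L  W
Position 15 is W, so the first player wins.

First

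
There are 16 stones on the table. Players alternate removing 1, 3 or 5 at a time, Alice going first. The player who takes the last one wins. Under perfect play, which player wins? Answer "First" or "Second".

W/L table (W = player to move can force a win):
i:   0  1  2  3  4  5  6  7  8  9 10 11 12 13 14 15 16
     L  W  L  W  L  W  L  W  L  W  L  W  L  W  L  W  L
Position 16 is L, so the second player wins.

Second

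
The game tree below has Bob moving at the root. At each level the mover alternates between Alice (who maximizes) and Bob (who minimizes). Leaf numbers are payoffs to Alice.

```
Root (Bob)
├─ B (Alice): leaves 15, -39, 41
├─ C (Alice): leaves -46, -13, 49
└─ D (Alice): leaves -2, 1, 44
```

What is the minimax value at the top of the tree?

41

B (Alice): max(15, -39, 41) = 41
C (Alice): max(-46, -13, 49) = 49
D (Alice): max(-2, 1, 44) = 44
Root (Bob): min(41, 49, 44) = 41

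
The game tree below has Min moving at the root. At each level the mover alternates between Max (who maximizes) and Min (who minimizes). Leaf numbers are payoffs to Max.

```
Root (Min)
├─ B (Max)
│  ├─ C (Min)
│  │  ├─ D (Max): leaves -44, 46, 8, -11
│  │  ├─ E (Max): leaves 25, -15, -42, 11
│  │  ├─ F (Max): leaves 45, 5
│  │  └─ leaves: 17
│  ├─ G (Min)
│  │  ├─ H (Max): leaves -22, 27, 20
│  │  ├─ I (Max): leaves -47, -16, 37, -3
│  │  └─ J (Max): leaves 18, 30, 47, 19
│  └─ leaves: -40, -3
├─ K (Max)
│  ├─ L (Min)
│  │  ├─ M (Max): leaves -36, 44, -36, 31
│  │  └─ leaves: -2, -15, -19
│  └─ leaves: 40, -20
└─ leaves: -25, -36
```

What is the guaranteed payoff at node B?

27

D: max(-44, 46, 8, -11) = 46
E: max(25, -15, -42, 11) = 25
F: max(45, 5) = 45
C: min(46, 25, 45, 17) = 17
H: max(-22, 27, 20) = 27
I: max(-47, -16, 37, -3) = 37
J: max(18, 30, 47, 19) = 47
G: min(27, 37, 47) = 27
B: max(17, 27, -40, -3) = 27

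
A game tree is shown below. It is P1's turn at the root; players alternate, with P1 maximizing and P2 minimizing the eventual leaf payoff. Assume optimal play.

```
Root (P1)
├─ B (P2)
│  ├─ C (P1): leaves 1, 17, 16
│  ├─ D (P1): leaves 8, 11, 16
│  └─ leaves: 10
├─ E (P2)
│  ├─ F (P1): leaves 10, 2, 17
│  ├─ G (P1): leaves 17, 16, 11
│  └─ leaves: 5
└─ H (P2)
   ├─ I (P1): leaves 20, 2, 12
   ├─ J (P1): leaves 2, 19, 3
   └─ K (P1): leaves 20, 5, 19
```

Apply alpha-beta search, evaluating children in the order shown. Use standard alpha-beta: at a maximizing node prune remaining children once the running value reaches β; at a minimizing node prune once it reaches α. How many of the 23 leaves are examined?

C [α=-∞,β=+∞]: v=17
D [α=-∞,β=17]: v=16
B [α=-∞,β=+∞]: v=10
F [α=10,β=+∞]: v=17
G [α=10,β=17]: v=17 after child 1 ≥ β → β-cutoff, skip 2
E [α=10,β=+∞]: v=5
I [α=10,β=+∞]: v=20
J [α=10,β=20]: v=19
K [α=10,β=19]: v=20 after child 1 ≥ β → β-cutoff, skip 2
H [α=10,β=+∞]: v=19
Root [α=-∞,β=+∞]: v=19
Leaves evaluated: 19 of 23.

19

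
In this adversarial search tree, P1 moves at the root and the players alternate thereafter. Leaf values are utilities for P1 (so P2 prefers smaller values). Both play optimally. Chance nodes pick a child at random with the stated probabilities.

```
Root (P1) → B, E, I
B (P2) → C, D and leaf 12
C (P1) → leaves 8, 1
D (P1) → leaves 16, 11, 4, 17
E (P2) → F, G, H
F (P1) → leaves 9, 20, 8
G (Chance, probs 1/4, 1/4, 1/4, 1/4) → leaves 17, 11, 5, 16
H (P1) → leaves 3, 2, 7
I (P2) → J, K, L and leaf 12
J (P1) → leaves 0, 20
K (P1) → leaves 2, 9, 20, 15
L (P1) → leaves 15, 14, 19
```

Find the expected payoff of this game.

C (P1): max(8, 1) = 8
D (P1): max(16, 11, 4, 17) = 17
B (P2): min(8, 17, 12) = 8
F (P1): max(9, 20, 8) = 20
G (Chance): 1/4·17 + 1/4·11 + 1/4·5 + 1/4·16 = 12.25
H (P1): max(3, 2, 7) = 7
E (P2): min(20, 12.25, 7) = 7
J (P1): max(0, 20) = 20
K (P1): max(2, 9, 20, 15) = 20
L (P1): max(15, 14, 19) = 19
I (P2): min(20, 20, 19, 12) = 12
Root (P1): max(8, 7, 12) = 12

12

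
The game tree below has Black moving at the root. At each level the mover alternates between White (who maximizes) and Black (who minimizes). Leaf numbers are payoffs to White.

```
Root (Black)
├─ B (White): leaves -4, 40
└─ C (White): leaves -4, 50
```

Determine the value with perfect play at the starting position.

40

B (White): max(-4, 40) = 40
C (White): max(-4, 50) = 50
Root (Black): min(40, 50) = 40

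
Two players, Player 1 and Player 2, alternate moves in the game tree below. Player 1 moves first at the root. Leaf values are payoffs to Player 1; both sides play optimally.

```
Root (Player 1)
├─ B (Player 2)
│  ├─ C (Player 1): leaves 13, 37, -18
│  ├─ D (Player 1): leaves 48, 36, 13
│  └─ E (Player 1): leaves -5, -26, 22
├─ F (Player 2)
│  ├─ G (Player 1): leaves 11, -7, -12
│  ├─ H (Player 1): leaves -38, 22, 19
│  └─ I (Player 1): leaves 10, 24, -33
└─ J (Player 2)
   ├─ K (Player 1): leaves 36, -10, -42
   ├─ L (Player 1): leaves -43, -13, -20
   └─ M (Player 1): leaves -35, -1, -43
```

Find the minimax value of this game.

C (Player 1): max(13, 37, -18) = 37
D (Player 1): max(48, 36, 13) = 48
E (Player 1): max(-5, -26, 22) = 22
B (Player 2): min(37, 48, 22) = 22
G (Player 1): max(11, -7, -12) = 11
H (Player 1): max(-38, 22, 19) = 22
I (Player 1): max(10, 24, -33) = 24
F (Player 2): min(11, 22, 24) = 11
K (Player 1): max(36, -10, -42) = 36
L (Player 1): max(-43, -13, -20) = -13
M (Player 1): max(-35, -1, -43) = -1
J (Player 2): min(36, -13, -1) = -13
Root (Player 1): max(22, 11, -13) = 22

22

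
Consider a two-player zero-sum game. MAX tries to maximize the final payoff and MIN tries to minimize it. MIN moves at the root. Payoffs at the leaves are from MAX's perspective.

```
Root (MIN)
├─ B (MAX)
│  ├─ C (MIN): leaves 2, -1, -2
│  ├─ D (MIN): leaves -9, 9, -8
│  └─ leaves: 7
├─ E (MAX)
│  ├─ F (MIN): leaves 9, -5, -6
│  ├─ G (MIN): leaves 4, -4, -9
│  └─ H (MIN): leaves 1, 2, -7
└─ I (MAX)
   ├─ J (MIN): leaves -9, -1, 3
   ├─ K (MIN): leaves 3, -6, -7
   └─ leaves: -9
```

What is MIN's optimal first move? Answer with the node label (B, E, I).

I

C (MIN): min(2, -1, -2) = -2
D (MIN): min(-9, 9, -8) = -9
B (MAX): max(-2, -9, 7) = 7
F (MIN): min(9, -5, -6) = -6
G (MIN): min(4, -4, -9) = -9
H (MIN): min(1, 2, -7) = -7
E (MAX): max(-6, -9, -7) = -6
J (MIN): min(-9, -1, 3) = -9
K (MIN): min(3, -6, -7) = -7
I (MAX): max(-9, -7, -9) = -7
Root (MIN): min(7, -6, -7) = -7
MIN picks the child with the lowest value: I (value -7).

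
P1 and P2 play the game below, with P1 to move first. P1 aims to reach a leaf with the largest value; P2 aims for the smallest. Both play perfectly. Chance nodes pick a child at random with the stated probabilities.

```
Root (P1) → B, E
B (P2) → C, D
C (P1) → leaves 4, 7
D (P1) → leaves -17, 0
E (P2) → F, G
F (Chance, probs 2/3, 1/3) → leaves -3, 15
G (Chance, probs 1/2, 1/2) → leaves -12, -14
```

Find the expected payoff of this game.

C (P1): max(4, 7) = 7
D (P1): max(-17, 0) = 0
B (P2): min(7, 0) = 0
F (Chance): 2/3·-3 + 1/3·15 = 3
G (Chance): 1/2·-12 + 1/2·-14 = -13
E (P2): min(3, -13) = -13
Root (P1): max(0, -13) = 0

0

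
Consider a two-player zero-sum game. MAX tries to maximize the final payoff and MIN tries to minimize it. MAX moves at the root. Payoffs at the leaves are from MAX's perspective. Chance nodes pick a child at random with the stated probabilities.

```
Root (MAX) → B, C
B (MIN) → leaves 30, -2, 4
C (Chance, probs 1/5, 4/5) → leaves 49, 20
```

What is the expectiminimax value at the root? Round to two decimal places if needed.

25.8

B (MIN): min(30, -2, 4) = -2
C (Chance): 1/5·49 + 4/5·20 = 25.8
Root (MAX): max(-2, 25.8) = 25.8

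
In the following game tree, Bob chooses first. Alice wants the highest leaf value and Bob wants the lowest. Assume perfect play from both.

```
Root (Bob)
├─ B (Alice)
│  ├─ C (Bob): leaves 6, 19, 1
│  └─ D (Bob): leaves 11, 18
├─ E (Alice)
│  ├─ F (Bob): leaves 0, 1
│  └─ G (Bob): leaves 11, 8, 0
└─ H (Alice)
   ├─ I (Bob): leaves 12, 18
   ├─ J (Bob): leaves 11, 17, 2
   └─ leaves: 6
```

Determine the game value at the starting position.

C (Bob): min(6, 19, 1) = 1
D (Bob): min(11, 18) = 11
B (Alice): max(1, 11) = 11
F (Bob): min(0, 1) = 0
G (Bob): min(11, 8, 0) = 0
E (Alice): max(0, 0) = 0
I (Bob): min(12, 18) = 12
J (Bob): min(11, 17, 2) = 2
H (Alice): max(12, 2, 6) = 12
Root (Bob): min(11, 0, 12) = 0

0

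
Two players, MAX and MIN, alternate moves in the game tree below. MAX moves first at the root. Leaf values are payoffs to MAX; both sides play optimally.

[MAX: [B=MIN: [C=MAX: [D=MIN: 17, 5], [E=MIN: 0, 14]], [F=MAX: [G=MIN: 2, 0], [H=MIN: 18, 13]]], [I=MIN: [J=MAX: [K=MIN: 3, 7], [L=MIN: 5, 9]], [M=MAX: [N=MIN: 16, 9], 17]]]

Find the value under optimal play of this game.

D (MIN): min(17, 5) = 5
E (MIN): min(0, 14) = 0
C (MAX): max(5, 0) = 5
G (MIN): min(2, 0) = 0
H (MIN): min(18, 13) = 13
F (MAX): max(0, 13) = 13
B (MIN): min(5, 13) = 5
K (MIN): min(3, 7) = 3
L (MIN): min(5, 9) = 5
J (MAX): max(3, 5) = 5
N (MIN): min(16, 9) = 9
M (MAX): max(9, 17) = 17
I (MIN): min(5, 17) = 5
Root (MAX): max(5, 5) = 5

5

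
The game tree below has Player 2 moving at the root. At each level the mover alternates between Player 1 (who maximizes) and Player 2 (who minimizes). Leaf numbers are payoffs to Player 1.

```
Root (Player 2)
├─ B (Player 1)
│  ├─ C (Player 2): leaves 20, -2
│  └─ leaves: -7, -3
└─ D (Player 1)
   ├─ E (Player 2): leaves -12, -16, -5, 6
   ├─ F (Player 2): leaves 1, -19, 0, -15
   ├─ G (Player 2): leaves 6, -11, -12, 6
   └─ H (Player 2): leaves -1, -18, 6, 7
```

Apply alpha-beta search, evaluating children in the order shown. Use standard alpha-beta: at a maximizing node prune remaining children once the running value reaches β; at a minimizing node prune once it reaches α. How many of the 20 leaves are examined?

C [α=-∞,β=+∞]: v=-2
B [α=-∞,β=+∞]: v=-2
E [α=-∞,β=-2]: v=-16
F [α=-16,β=-2]: v=-19 after child 2 ≤ α → α-cutoff, skip 2
G [α=-16,β=-2]: v=-12
H [α=-12,β=-2]: v=-18 after child 2 ≤ α → α-cutoff, skip 2
D [α=-∞,β=-2]: v=-12
Root [α=-∞,β=+∞]: v=-12
Leaves evaluated: 16 of 20.

16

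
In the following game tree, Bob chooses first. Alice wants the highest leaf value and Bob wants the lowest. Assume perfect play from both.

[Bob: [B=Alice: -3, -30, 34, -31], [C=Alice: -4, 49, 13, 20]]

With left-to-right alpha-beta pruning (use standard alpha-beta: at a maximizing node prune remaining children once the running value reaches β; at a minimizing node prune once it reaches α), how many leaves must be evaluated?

B [α=-∞,β=+∞]: v=34
C [α=-∞,β=34]: v=49 after child 2 ≥ β → β-cutoff, skip 2
Root [α=-∞,β=+∞]: v=34
Leaves evaluated: 6 of 8.

6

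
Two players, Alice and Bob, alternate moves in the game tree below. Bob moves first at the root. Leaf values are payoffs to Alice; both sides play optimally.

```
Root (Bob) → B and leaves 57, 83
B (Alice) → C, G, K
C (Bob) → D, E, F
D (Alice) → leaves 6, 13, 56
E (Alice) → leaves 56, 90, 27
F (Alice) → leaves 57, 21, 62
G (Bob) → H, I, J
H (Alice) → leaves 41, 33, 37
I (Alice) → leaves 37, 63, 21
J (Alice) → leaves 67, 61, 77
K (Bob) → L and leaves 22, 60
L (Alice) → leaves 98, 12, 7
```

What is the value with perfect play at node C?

56

D: max(6, 13, 56) = 56
E: max(56, 90, 27) = 90
F: max(57, 21, 62) = 62
C: min(56, 90, 62) = 56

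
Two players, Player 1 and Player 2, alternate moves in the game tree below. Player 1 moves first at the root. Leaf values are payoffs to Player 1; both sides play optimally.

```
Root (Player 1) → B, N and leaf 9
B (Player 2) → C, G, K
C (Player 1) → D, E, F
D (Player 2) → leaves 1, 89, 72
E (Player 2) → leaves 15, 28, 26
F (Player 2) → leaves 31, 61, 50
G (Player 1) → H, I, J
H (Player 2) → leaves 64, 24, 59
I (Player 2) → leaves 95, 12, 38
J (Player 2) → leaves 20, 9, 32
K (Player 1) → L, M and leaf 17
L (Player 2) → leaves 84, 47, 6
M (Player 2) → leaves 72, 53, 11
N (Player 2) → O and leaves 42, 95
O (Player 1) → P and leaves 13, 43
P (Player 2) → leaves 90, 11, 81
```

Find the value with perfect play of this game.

D (Player 2): min(1, 89, 72) = 1
E (Player 2): min(15, 28, 26) = 15
F (Player 2): min(31, 61, 50) = 31
C (Player 1): max(1, 15, 31) = 31
H (Player 2): min(64, 24, 59) = 24
I (Player 2): min(95, 12, 38) = 12
J (Player 2): min(20, 9, 32) = 9
G (Player 1): max(24, 12, 9) = 24
L (Player 2): min(84, 47, 6) = 6
M (Player 2): min(72, 53, 11) = 11
K (Player 1): max(6, 11, 17) = 17
B (Player 2): min(31, 24, 17) = 17
P (Player 2): min(90, 11, 81) = 11
O (Player 1): max(11, 13, 43) = 43
N (Player 2): min(43, 42, 95) = 42
Root (Player 1): max(17, 42, 9) = 42

42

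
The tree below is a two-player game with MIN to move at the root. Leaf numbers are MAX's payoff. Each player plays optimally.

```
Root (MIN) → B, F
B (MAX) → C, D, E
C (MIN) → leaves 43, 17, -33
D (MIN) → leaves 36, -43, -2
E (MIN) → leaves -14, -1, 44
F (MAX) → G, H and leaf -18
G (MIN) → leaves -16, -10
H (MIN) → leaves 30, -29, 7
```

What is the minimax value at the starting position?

C (MIN): min(43, 17, -33) = -33
D (MIN): min(36, -43, -2) = -43
E (MIN): min(-14, -1, 44) = -14
B (MAX): max(-33, -43, -14) = -14
G (MIN): min(-16, -10) = -16
H (MIN): min(30, -29, 7) = -29
F (MAX): max(-16, -29, -18) = -16
Root (MIN): min(-14, -16) = -16

-16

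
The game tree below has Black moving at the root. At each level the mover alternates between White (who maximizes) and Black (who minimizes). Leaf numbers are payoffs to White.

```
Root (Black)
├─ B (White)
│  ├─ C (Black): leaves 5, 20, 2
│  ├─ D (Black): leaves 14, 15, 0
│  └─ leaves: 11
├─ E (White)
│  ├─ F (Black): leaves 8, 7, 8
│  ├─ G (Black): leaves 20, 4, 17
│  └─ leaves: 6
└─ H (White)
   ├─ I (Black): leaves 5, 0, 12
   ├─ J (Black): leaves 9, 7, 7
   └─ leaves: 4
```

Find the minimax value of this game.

C (Black): min(5, 20, 2) = 2
D (Black): min(14, 15, 0) = 0
B (White): max(2, 0, 11) = 11
F (Black): min(8, 7, 8) = 7
G (Black): min(20, 4, 17) = 4
E (White): max(7, 4, 6) = 7
I (Black): min(5, 0, 12) = 0
J (Black): min(9, 7, 7) = 7
H (White): max(0, 7, 4) = 7
Root (Black): min(11, 7, 7) = 7

7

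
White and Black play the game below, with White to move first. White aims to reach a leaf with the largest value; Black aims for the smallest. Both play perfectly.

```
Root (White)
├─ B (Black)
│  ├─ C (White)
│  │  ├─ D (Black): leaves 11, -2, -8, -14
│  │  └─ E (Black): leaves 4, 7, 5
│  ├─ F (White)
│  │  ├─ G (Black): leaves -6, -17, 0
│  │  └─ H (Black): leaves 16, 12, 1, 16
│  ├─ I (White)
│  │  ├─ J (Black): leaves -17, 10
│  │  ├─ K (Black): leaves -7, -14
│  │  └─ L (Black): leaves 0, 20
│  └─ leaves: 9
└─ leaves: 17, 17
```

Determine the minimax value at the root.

D (Black): min(11, -2, -8, -14) = -14
E (Black): min(4, 7, 5) = 4
C (White): max(-14, 4) = 4
G (Black): min(-6, -17, 0) = -17
H (Black): min(16, 12, 1, 16) = 1
F (White): max(-17, 1) = 1
J (Black): min(-17, 10) = -17
K (Black): min(-7, -14) = -14
L (Black): min(0, 20) = 0
I (White): max(-17, -14, 0) = 0
B (Black): min(4, 1, 0, 9) = 0
Root (White): max(0, 17, 17) = 17

17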